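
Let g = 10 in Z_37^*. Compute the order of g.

The order of 10 must divide p − 1 = 36 = 2^2 · 3^2.
Divisors: 1, 2, 3, 4, 6, 9, 12, 18, 36.
Check each in increasing order: 10^1 ≡ 10;  10^2 ≡ 26;  10^3 ≡ 1.
Smallest exponent giving 1 is 3.

3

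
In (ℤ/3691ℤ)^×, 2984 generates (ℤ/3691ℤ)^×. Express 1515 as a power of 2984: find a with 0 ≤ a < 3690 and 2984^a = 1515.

Baby-step giant-step with m = ceil(sqrt(3690)) = 61.
Baby table (2984^j mod 3691 for j=0..60):
  0:1  1:2984  2:1564  3:1552  4:2654  5:2341  6:2172  7:3543
  8:1288  9:1061  10:2837  11:2145  12:486  13:3352  14:3449  15:1308
  16:1685  17:898  18:3657  19:1892  20:2189  21:2597  22:2039  23:1608
  24:3663  25:1341  26:500  27:836  28:3199  29:890  30:1931  31:453
  32:846  33:3511  34:1766  35:2687  36:1156  37:2110  38:3085  39:286
  40:803  41:693  42:952  43:2389  44:1455  45:1104  46:1964  47:2959
  48:784  49:3053  50:764  51:2429  52:2703  53:917  54:1297  55:2080
  56:2149  57:1349  58:2226  59:2275  60:851
Giant step factor: 2984^(-61) ≡ 2922 (mod 3691).
Scan 1515·2922^i mod 3691 for i = 0, 1, …:
  i=0: 1515   i=1: 1321   i=2: 2867   i=3: 2495
  i=4: 665   i=5: 1664   i=6: 1161   i=7: 413
  i=8: 3520   i=9: 2314     …   i=57: 1842
  i=58: 846
Match at i=58, j=32: a = 58·61 + 32 = 3570.

3570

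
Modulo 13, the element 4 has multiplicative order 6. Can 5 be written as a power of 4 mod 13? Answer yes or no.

5 ∈ ⟨4⟩ iff 5^6 ≡ 1 (mod 13), since |⟨4⟩| = 6.
5^6 mod 13 = 12.
Since 12 ≠ 1, 5 does not lie in the subgroup.

no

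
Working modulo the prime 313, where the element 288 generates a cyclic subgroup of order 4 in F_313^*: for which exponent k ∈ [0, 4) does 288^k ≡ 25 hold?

3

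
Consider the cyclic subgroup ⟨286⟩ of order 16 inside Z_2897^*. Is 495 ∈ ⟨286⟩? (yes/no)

no

⟨286⟩ has order 16; its elements mod 2897 are {1, 286, 311, 381, 680, 861, 1120, 1247, 1650, 1777, 2036, 2217, 2516, 2586, 2611, 2896}.
495 is not in this set.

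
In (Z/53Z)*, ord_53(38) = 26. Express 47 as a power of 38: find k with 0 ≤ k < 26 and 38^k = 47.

8

Successive powers of 38 modulo 53:
  38^0=1  38^1=38  38^2=13  38^3=17  38^4=10  38^5=9
  38^6=24  38^7=11  38^8=47
So 38^8 ≡ 47 (mod 53), giving k = 8.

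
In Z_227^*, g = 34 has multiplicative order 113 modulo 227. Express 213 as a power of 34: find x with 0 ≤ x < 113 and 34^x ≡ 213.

75

Baby-step giant-step with m = ceil(sqrt(113)) = 11.
Baby table (34^j mod 227 for j=0..10):
  0:1  1:34  2:21  3:33  4:214  5:12  6:181  7:25
  8:169  9:71  10:144
Giant step factor: 34^(-11) ≡ 44 (mod 227).
Scan 213·44^i mod 227 for i = 0, 1, …:
  i=0: 213   i=1: 65   i=2: 136   i=3: 82
  i=4: 203   i=5: 79   i=6: 71
Match at i=6, j=9: x = 6·11 + 9 = 75.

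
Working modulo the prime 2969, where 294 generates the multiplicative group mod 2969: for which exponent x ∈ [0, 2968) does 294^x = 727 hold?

1416

Baby-step giant-step with m = ceil(sqrt(2968)) = 55.
Baby table (294^j mod 2969 for j=0..54):
  0:1  1:294  2:335  3:513  4:2372  5:2622  6:1897  7:2515
  8:129  9:2298  10:1649  11:859  12:181  13:2741  14:1255  15:814
  16:1796  17:2511  18:1922  19:958  20:2566  21:278  22:1569  23:1091
  24:102  25:298  26:1511  27:1853  28:1455  29:234  30:509  31:1196
  32:1282  33:2814  34:1934  35:1517  36:648  37:496  38:343  39:2865
  40:2083  41:788  42:90  43:2708  44:460  45:1635  46:2681  47:1429
  48:1497  49:706  50:2703  51:1959  52:2929  53:116  54:1445
Giant step factor: 294^(-55) ≡ 2461 (mod 2969).
Scan 727·2461^i mod 2969 for i = 0, 1, …:
  i=0: 727   i=1: 1809   i=2: 1418   i=3: 1123
  i=4: 2533   i=5: 1782   i=6: 289   i=7: 1638
  i=8: 2185   i=9: 426     …   i=24: 2383
  i=25: 788
Match at i=25, j=41: x = 25·55 + 41 = 1416.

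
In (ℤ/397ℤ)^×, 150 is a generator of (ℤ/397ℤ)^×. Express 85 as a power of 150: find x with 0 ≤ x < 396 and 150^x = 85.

Baby-step giant-step with m = ceil(sqrt(396)) = 20.
Baby table (150^j mod 397 for j=0..19):
  0:1  1:150  2:268  3:103  4:364  5:211  6:287  7:174
  8:295  9:183  10:57  11:213  12:190  13:313  14:104  15:117
  16:82  17:390  18:141  19:109
Giant step factor: 150^(-20) ≡ 310 (mod 397).
Scan 85·310^i mod 397 for i = 0, 1, …:
  i=0: 85   i=1: 148   i=2: 225   i=3: 275
  i=4: 292   i=5: 4   i=6: 49   i=7: 104
Match at i=7, j=14: x = 7·20 + 14 = 154.

154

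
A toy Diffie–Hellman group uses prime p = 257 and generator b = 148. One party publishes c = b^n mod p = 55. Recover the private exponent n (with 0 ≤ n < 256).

65

Baby-step giant-step with m = ceil(sqrt(256)) = 16.
Baby table (148^j mod 257 for j=0..15):
  0:1  1:148  2:59  3:251  4:140  5:160  6:36  7:188
  8:68  9:41  10:157  11:106  12:11  13:86  14:135  15:191
Giant step factor: 148^(-16) ≡ 128 (mod 257).
Scan 55·128^i mod 257 for i = 0, 1, …:
  i=0: 55   i=1: 101   i=2: 78   i=3: 218
  i=4: 148
Match at i=4, j=1: n = 4·16 + 1 = 65.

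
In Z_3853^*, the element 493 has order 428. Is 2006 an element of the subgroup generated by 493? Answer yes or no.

yes

2006 ∈ ⟨493⟩ iff 2006^428 ≡ 1 (mod 3853), since |⟨493⟩| = 428.
2006^428 mod 3853 = 1.
Since 1 = 1, 2006 lies in the subgroup.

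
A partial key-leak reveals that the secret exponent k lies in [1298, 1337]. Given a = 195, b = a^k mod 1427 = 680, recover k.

1332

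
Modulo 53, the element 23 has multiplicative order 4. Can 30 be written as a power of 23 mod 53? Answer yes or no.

30 ∈ ⟨23⟩ iff 30^4 ≡ 1 (mod 53), since |⟨23⟩| = 4.
30^4 mod 53 = 1.
Since 1 = 1, 30 lies in the subgroup.

yes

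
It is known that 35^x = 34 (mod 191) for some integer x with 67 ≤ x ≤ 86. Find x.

72

Compute 35^67 mod 191 = 113, then multiply by 35 repeatedly:
  35^67=113  35^68=135  35^69=141  35^70=160  35^71=61
  35^72=34
Found 34 at exponent 72.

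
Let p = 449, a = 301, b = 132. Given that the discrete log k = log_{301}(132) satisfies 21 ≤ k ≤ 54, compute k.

27

Compute 301^21 mod 449 = 188, then multiply by 301 repeatedly:
  301^21=188  301^22=14  301^23=173  301^24=438  301^25=281
  301^26=169  301^27=132
Found 132 at exponent 27.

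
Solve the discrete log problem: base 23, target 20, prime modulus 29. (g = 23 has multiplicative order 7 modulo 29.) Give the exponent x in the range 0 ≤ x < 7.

4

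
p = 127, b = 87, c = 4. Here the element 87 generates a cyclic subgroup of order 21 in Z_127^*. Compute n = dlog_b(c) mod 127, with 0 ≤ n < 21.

Successive powers of 87 modulo 127:
  87^0=1  87^1=87  87^2=76  87^3=8  87^4=61  87^5=100
  87^6=64  87^7=107  87^8=38  87^9=4
So 87^9 ≡ 4 (mod 127), giving n = 9.

9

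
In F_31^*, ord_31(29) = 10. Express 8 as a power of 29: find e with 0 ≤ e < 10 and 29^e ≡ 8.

8

Successive powers of 29 modulo 31:
  29^0=1  29^1=29  29^2=4  29^3=23  29^4=16  29^5=30
  29^6=2  29^7=27  29^8=8
So 29^8 ≡ 8 (mod 31), giving e = 8.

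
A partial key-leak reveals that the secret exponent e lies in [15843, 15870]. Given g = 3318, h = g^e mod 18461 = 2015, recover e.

Compute 3318^15843 mod 18461 = 13056, then multiply by 3318 repeatedly:
  3318^15843=13056  3318^15844=10302  3318^15845=10725  3318^15846=11203  3318^15847=9561
  3318^15848=7400  3318^15849=70  3318^15850=10728  3318^15851=2696  3318^15852=10204
  3318^15853=17859  3318^15854=14813  3318^15855=6352  3318^15856=11935  3318^15857=1485
  3318^15858=16604  3318^15859=4448  3318^15860=8125  3318^15861=5690  3318^15862=12278
  3318^15863=13438  3318^15864=3969  3318^15865=6449  3318^15866=1483  3318^15867=9968
  3318^15868=10173  3318^15869=7306  3318^15870=2015
Found 2015 at exponent 15870.

15870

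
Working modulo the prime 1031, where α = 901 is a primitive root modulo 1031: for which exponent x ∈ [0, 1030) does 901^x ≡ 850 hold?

Baby-step giant-step with m = ceil(sqrt(1030)) = 33.
Baby table (901^j mod 1031 for j=0..32):
  0:1  1:901  2:404  3:61  4:318  5:931  6:628  7:840
  8:86  9:161  10:721  11:91  12:542  13:679  14:396  15:70
  16:179  17:443  18:146  19:609  20:217  21:658  22:33  23:865
  24:960  25:982  26:184  27:824  28:104  29:914  30:776  31:158
  32:80
Giant step factor: 901^(-33) ≡ 126 (mod 1031).
Scan 850·126^i mod 1031 for i = 0, 1, …:
  i=0: 850   i=1: 907   i=2: 872   i=3: 586
  i=4: 635   i=5: 623   i=6: 142   i=7: 365
  i=8: 626   i=9: 520     …   i=19: 359
  i=20: 901
Match at i=20, j=1: x = 20·33 + 1 = 661.

661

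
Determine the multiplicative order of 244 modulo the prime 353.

88

The order of 244 must divide p − 1 = 352 = 2^5 · 11.
Divisors: 1, 2, 4, 8, 11, 16, 22, 32, 44, 88, 176, 352.
Check each in increasing order: 244^1 ≡ 244;  244^2 ≡ 232;  244^4 ≡ 168;  244^8 ≡ 337;  244^11 ≡ 70;  244^16 ≡ 256;  244^22 ≡ 311;  244^32 ≡ 231;  244^44 ≡ 352;  244^88 ≡ 1.
Smallest exponent giving 1 is 88.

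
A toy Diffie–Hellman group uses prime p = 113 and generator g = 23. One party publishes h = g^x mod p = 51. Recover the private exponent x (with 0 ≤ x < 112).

Successive powers of 23 modulo 113:
  23^0=1  23^1=23  23^2=77  23^3=76  23^4=53  23^5=89
  23^6=13  23^7=73  23^8=97  23^9=84  23^10=11  23^11=27
  23^12=56  23^13=45  23^14=18  23^15=75  23^16=30  23^17=12
  23^18=50  23^19=20  23^20=8  23^21=71  23^22=51
So 23^22 ≡ 51 (mod 113), giving x = 22.

22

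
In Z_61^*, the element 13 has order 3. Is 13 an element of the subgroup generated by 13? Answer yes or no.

yes

⟨13⟩ has order 3; its elements mod 61 are {1, 13, 47}.
13 is in this set.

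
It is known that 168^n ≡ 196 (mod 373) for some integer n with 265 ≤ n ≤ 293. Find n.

Compute 168^265 mod 373 = 291, then multiply by 168 repeatedly:
  168^265=291  168^266=25  168^267=97  168^268=257  168^269=281
  168^270=210  168^271=218  168^272=70  168^273=197  168^274=272
  168^275=190  168^276=215  168^277=312  168^278=196
Found 196 at exponent 278.

278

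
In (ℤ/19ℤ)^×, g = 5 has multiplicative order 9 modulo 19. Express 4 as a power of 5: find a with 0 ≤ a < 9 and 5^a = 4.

8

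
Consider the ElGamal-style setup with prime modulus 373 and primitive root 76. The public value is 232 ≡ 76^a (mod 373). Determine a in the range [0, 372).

Baby-step giant-step with m = ceil(sqrt(372)) = 20.
Baby table (76^j mod 373 for j=0..19):
  0:1  1:76  2:181  3:328  4:310  5:61  6:160  7:224
  8:239  9:260  10:364  11:62  12:236  13:32  14:194  15:197
  16:52  17:222  18:87  19:271
Giant step factor: 76^(-20) ≡ 175 (mod 373).
Scan 232·175^i mod 373 for i = 0, 1, …:
  i=0: 232   i=1: 316   i=2: 96   i=3: 15
  i=4: 14   i=5: 212   i=6: 173   i=7: 62
Match at i=7, j=11: a = 7·20 + 11 = 151.

151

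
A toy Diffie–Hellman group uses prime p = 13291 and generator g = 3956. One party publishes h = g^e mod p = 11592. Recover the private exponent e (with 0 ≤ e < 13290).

10147

Baby-step giant-step with m = ceil(sqrt(13290)) = 116.
Baby table (3956^j mod 13291 for j=0..115):
  0:1  1:3956  2:6429  3:7441  4:10322  5:3880  6:11466  7:10604
  8:3028  9:3577  10:8988  11:3103  12:7875  13:12687  14:2956  15:11147
  16:11285  17:12282  18:8987  19:12438  20:1446  21:5246  22:5925  23:7267
  24:13110  25:1678  26:5959  27:8861  28:5749  29:2143  30:11341  31:7871
  32:10154  33:3822  34:7965  35:9870  36:10053  37:2996  38:9895  39:2625
  40:4229  41:9846  42:8146  43:8192  44:4094  45:7426  46:4146  47:482
  48:6179  49:1975  50:11283  51:4370  52:9420  53:10847  54:7384  55:10777
  56:9575  57:12641  58:7054  59:7815  60:1274  61:2655  62:3290  63:3351
  64:5429  65:12159  66:875  67:5840  68:3282  69:11576  70:7161  71:5795
  72:11336  73:1382  74:4591  75:6490  76:9519  77:3761  78:5887  79:3140
  80:8046  81:11322  82:12453  83:7622  84:8644  85:11212  86:2605  87:4855
  88:885  89:5527  90:1117  91:6240  92:4053  93:4722  94:6377  95:1094
  96:8289  97:2387  98:6362  99:8209  100:4891  101:10391  102:11024  103:3173
  104:5684  105:10823  106:5477  107:2682  108:3774  109:4151  110:6971  111:11742
  112:12598  113:9729  114:10479  115:295
Giant step factor: 3956^(-116) ≡ 5377 (mod 13291).
Scan 11592·5377^i mod 13291 for i = 0, 1, …:
  i=0: 11592   i=1: 8685   i=2: 7962   i=3: 1363
  i=4: 5510   i=5: 1631   i=6: 11118   i=7: 11859
  i=8: 8916   i=9: 695     …   i=86: 6933
  i=87: 10777
Match at i=87, j=55: e = 87·116 + 55 = 10147.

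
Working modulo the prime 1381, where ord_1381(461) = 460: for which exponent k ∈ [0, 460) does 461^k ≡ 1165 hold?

61

Baby-step giant-step with m = ceil(sqrt(460)) = 22.
Baby table (461^j mod 1381 for j=0..21):
  0:1  1:461  2:1228  3:1279  4:1313  5:415  6:737  7:31
  8:481  9:781  10:981  11:654  12:436  13:751  14:961  15:1101
  16:734  17:29  18:940  19:1087  20:1185  21:790
Giant step factor: 461^(-22) ≡ 347 (mod 1381).
Scan 1165·347^i mod 1381 for i = 0, 1, …:
  i=0: 1165   i=1: 1003   i=2: 29
Match at i=2, j=17: k = 2·22 + 17 = 61.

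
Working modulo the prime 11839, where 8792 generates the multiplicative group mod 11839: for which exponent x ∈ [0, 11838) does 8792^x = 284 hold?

Baby-step giant-step with m = ceil(sqrt(11838)) = 109.
Baby table (8792^j mod 11839 for j=0..108):
  0:1  1:8792  2:2433  3:9702  4:11828  5:9839  6:8754  7:11668
  8:121  9:10161  10:10257  11:1881  12:10508  13:6619  14:5563  15:2987
  16:2802  17:10064  18:9841  19:2660  20:4695  21:7686  22:10139  23:6257
  24:7550  25:10166  26:6861  27:2207  28:11662  29:6564  30:7402  31:11240
  32:1947  33:10669  34:1451  35:6589  36:2261  37:1031  38:7717  39:10394
  40:10646  41:498  42:9825  43:4056  44:1284  45:6361  46:10315  47:2740
  48:9554  49:1063  50:4925  51:5377  52:1457  53:146  54:5020  55:48
  56:7651  57:10233  58:3975  59:11311  60:10551  61:5827  62:3631  63:5808
  64:2329  65:6937  66:7415  67:7146  68:9898  69:6566  70:1308  71:4267
  72:9512  73:10647  74:9290  75:419  76:1919  77:1273  78:4361  79:7230
  80:2569  81:9675  82:11224  83:3343  84:7258  85:126  86:6765  87:10583
  88:3035  89:10453  90:8458  91:1977  92:2132  93:3407  94:1674  95:1931
  96:226  97:9879  98:5264  99:2437  100:9353  101:9721  102:1291  103:8710
  104:3668  105:11459  106:9477  107:10741  108:7008
Giant step factor: 8792^(-109) ≡ 456 (mod 11839).
Scan 284·456^i mod 11839 for i = 0, 1, …:
  i=0: 284   i=1: 11114   i=2: 892   i=3: 4226
  i=4: 9138   i=5: 11439   i=6: 7024   i=7: 6414
  i=8: 551   i=9: 2637     …   i=16: 10782
  i=17: 3407
Match at i=17, j=93: x = 17·109 + 93 = 1946.

1946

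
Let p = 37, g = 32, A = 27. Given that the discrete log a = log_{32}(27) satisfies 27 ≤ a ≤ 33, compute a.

30

Compute 32^27 mod 37 = 6, then multiply by 32 repeatedly:
  32^27=6  32^28=7  32^29=2  32^30=27
Found 27 at exponent 30.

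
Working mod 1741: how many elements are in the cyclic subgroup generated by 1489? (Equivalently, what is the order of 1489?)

The order of 1489 must divide p − 1 = 1740 = 2^2 · 3 · 5 · 29.
Divisors: 1, 2, 3, 4, 5, 6, 10, 12, 15, 20, 29, 30, 58, 60, 87, 116, 145, 174, 290, 348, 435, 580, 870, 1740.
Check each in increasing order: 1489^1 ≡ 1489;  1489^2 ≡ 828;  1489^3 ≡ 264;  1489^4 ≡ 1371;  1489^5 ≡ 967;  1489^6 ≡ 56;  1489^10 ≡ 172;  1489^12 ≡ 1395;  1489^15 ≡ 929;  1489^20 ≡ 1728;  1489^29 ≡ 1059;  1489^30 ≡ 1246;  1489^58 ≡ 277;  1489^60 ≡ 1285;  1489^87 ≡ 855;  1489^116 ≡ 125;  1489^145 ≡ 59;  1489^174 ≡ 1546;  1489^290 ≡ 1740;  1489^348 ≡ 1464;  1489^435 ≡ 1682;  1489^580 ≡ 1.
Smallest exponent giving 1 is 580.

580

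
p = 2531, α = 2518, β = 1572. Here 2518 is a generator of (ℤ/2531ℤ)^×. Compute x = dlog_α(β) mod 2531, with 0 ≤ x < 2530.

Baby-step giant-step with m = ceil(sqrt(2530)) = 51.
Baby table (2518^j mod 2531 for j=0..50):
  0:1  1:2518  2:169  3:334  4:720  5:764  6:192  7:35
  8:2076  9:853  10:1566  11:2421  12:1430  13:1658  14:1225  15:1792
  16:2014  17:1659  18:1212  19:1961  20:2348  21:2379  22:1976  23:2153
  24:2383  25:1924  26:298  27:1188  28:2273  29:823  30:1956  31:2413
  32:1534  33:306  34:1084  35:1094  36:964  37:123  38:932  39:539
  40:586  41:2506  42:325  43:837  44:1774  45:2248  46:1148  47:262
  48:1656  49:1251  50:1454
Giant step factor: 2518^(-51) ≡ 2138 (mod 2531).
Scan 1572·2138^i mod 2531 for i = 0, 1, …:
  i=0: 1572   i=1: 2299   i=2: 60   i=3: 1730
  i=4: 949   i=5: 1631   i=6: 1891   i=7: 951
  i=8: 845   i=9: 2007     …   i=44: 1854
  i=45: 306
Match at i=45, j=33: x = 45·51 + 33 = 2328.

2328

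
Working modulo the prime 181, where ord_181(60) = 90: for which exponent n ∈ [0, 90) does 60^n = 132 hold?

30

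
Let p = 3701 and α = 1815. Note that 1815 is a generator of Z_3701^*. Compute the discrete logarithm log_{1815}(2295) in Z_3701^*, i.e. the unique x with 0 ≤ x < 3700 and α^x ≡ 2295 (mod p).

Baby-step giant-step with m = ceil(sqrt(3700)) = 61.
Baby table (1815^j mod 3701 for j=0..60):
  0:1  1:1815  2:335  3:1061  4:1195  5:139  6:617  7:2153
  8:3140  9:3261  10:816  11:640  12:3187  13:3443  14:1757  15:2394
  16:136  17:2574  18:1148  19:3658  20:3377  21:399  22:2490  23:429
  24:1425  25:3077  26:3647  27:1917  28:415  29:1922  30:2088  31:3597
  32:3692  33:2170  34:686  35:1554  36:348  37:2450  38:1849  39:2829
  40:1348  41:259  42:58  43:1642  44:925  45:2322  46:2692  47:660
  48:2477  49:2741  50:771  51:387  52:2916  53:110  54:3497  55:3541
  56:1979  57:1915  58:486  59:1252  60:3667
Giant step factor: 1815^(-61) ≡ 1064 (mod 3701).
Scan 2295·1064^i mod 3701 for i = 0, 1, …:
  i=0: 2295   i=1: 2921   i=2: 2805   i=3: 1514
  i=4: 961   i=5: 1028   i=6: 1997   i=7: 434
  i=8: 2852   i=9: 3409     …   i=49: 1238
  i=50: 3377
Match at i=50, j=20: x = 50·61 + 20 = 3070.

3070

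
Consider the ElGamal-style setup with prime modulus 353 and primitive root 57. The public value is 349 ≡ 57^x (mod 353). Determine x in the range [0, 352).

Baby-step giant-step with m = ceil(sqrt(352)) = 19.
Baby table (57^j mod 353 for j=0..18):
  0:1  1:57  2:72  3:221  4:242  5:27  6:127  7:179
  8:319  9:180  10:23  11:252  12:244  13:141  14:271  15:268
  16:97  17:234  18:277
Giant step factor: 57^(-19) ≡ 239 (mod 353).
Scan 349·239^i mod 353 for i = 0, 1, …:
  i=0: 349   i=1: 103   i=2: 260   i=3: 12
  i=4: 44   i=5: 279   i=6: 317   i=7: 221
Match at i=7, j=3: x = 7·19 + 3 = 136.

136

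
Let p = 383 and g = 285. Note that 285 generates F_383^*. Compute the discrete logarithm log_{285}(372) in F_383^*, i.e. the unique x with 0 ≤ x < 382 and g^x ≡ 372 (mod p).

308

Baby-step giant-step with m = ceil(sqrt(382)) = 20.
Baby table (285^j mod 383 for j=0..19):
  0:1  1:285  2:29  3:222  4:75  5:310  6:260  7:181
  8:263  9:270  10:350  11:170  12:192  13:334  14:206  15:111
  16:229  17:155  18:130  19:282
Giant step factor: 285^(-20) ≡ 300 (mod 383).
Scan 372·300^i mod 383 for i = 0, 1, …:
  i=0: 372   i=1: 147   i=2: 55   i=3: 31
  i=4: 108   i=5: 228   i=6: 226   i=7: 9
  i=8: 19   i=9: 338     …   i=14: 306
  i=15: 263
Match at i=15, j=8: x = 15·20 + 8 = 308.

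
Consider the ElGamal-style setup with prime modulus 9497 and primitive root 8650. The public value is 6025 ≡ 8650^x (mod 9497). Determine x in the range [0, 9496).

1604

Baby-step giant-step with m = ceil(sqrt(9496)) = 98.
Baby table (8650^j mod 9497 for j=0..97):
  0:1  1:8650  2:5134  3:1128  4:3781  5:7479  6:9283  7:815
  8:2976  9:5530  10:7608  11:4487  12:7808  13:6033  14:8932  15:3705
  16:5372  17:8476  18:560  19:530  20:6946  21:4878  22:9026  23:63
  24:3621  25:544  26:4585  27:778  28:5824  29:5512  30:3860  31:7045
  32:6498  33:4454  34:7268  35:7557  36:199  37:2393  38:5487  39:6041
  40:2156  41:6789  42:4899  43:736  44:3410  45:8315  46:3969  47:195
  48:5781  49:3945  50:1529  51:6026  52:5364  53:5755  54:6973  55:1003
  56:5189  57:2028  58:1241  59:3040  60:8304  61:3789  62:703  63:2870
  64:342  65:4733  66:8380  67:5896  68:1510  69:3125  70:2788  71:3317
  72:1613  73:1357  74:9255  75:5537  76:1679  77:2437  78:6207  79:4009
  80:4303  81:2207  82:1580  83:817  84:1282  85:6301  86:367  87:2552
  88:3772  89:5605  90:1065  91:160  92:6935  93:4698  94:37  95:6649
  96:18  97:3748
Giant step factor: 8650^(-98) ≡ 1964 (mod 9497).
Scan 6025·1964^i mod 9497 for i = 0, 1, …:
  i=0: 6025   i=1: 9335   i=2: 4730   i=3: 1654
  i=4: 482   i=5: 6445   i=6: 7976   i=7: 4311
  i=8: 4977   i=9: 2415     …   i=15: 3796
  i=16: 199
Match at i=16, j=36: x = 16·98 + 36 = 1604.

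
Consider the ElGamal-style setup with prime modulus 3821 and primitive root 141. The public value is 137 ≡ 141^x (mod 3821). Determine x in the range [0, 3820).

1510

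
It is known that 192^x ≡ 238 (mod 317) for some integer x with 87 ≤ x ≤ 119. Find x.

Compute 192^87 mod 317 = 185, then multiply by 192 repeatedly:
  192^87=185  192^88=16  192^89=219  192^90=204  192^91=177
  192^92=65  192^93=117  192^94=274  192^95=303  192^96=165
  192^97=297  192^98=281  192^99=62  192^100=175  192^101=315
  192^102=250  192^103=133  192^104=176  192^105=190  192^106=25
  192^107=45  192^108=81  192^109=19  192^110=161  192^111=163
  192^112=230  192^113=97  192^114=238
Found 238 at exponent 114.

114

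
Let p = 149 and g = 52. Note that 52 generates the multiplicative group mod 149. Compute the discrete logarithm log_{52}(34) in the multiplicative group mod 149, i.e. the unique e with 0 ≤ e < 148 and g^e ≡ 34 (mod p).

83

Baby-step giant-step with m = ceil(sqrt(148)) = 13.
Baby table (52^j mod 149 for j=0..12):
  0:1  1:52  2:22  3:101  4:37  5:136  6:69  7:12
  8:28  9:115  10:20  11:146  12:142
Giant step factor: 52^(-13) ≡ 79 (mod 149).
Scan 34·79^i mod 149 for i = 0, 1, …:
  i=0: 34   i=1: 4   i=2: 18   i=3: 81
  i=4: 141   i=5: 113   i=6: 136
Match at i=6, j=5: e = 6·13 + 5 = 83.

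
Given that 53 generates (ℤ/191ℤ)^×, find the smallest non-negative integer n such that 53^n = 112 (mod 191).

123

Baby-step giant-step with m = ceil(sqrt(190)) = 14.
Baby table (53^j mod 191 for j=0..13):
  0:1  1:53  2:135  3:88  4:80  5:38  6:104  7:164
  8:97  9:175  10:107  11:132  12:120  13:57
Giant step factor: 53^(-14) ≡ 60 (mod 191).
Scan 112·60^i mod 191 for i = 0, 1, …:
  i=0: 112   i=1: 35   i=2: 190   i=3: 131
  i=4: 29   i=5: 21   i=6: 114   i=7: 155
  i=8: 132
Match at i=8, j=11: n = 8·14 + 11 = 123.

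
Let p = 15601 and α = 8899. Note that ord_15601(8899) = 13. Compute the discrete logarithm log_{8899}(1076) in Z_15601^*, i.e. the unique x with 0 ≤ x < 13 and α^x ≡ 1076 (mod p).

4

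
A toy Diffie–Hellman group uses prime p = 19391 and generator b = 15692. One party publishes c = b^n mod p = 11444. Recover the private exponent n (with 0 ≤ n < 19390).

8427

Baby-step giant-step with m = ceil(sqrt(19390)) = 140.
Baby table (15692^j mod 19391 for j=0..139):
  0:1  1:15692  2:11946  3:3835  4:8547  5:11368  6:8847  7:6955
  8:5312  9:13386  10:9800  11:10970  12:7333  13:3242  14:10871  15:5105
  16:3439  17:19026  18:12156  19:2685  20:15768  21:2296  22:354  23:9142
  24:1646  25:220  26:642  27:10335  28:9887  29:18804  30:18912  31:7240
  32:17602  33:5180  34:16879  35:3599  36:8916  37:3807  38:15164  39:6527
  40:17813  41:331  42:16655  43:17753  44:8970  45:17362  46:954  47:316
  48:13967  49:13082  50:9618  51:5503  52:4953  53:3348  54:6597  55:10966
  56:2738  57:13631  58:14922  59:9699  60:16140  61:3029  62:3727  63:828
  64:1006  65:1878  66:14647  67:18592  68:8069  69:14909  70:19004  71:15970
  72:11347  73:8962  74:8172  75:2341  76:8418  77:3764  78:19093  79:16406
  80:8036  81:1239  82:12606  83:5761  84:770  85:2247  86:7086  87:5518
  88:7641  89:8019  90:5949  91:3434  92:18130  93:10599  94:2901  95:11815
  96:3629  97:14292  98:13149  99:13868  100:10854  101:9815  102:13658  103:12004
  104:2594  105:3339  106:1106  107:407  108:7005  109:14272  110:9565  111:7640
  112:11718  113:13394  114:18990  115:9583  116:18622  117:13445  118:4860  119:17708
  120:906  121:3349  122:2898  123:3521  124:6573  125:2787  126:6899  127:18546
  128:3704  129:8341  130:17113  131:10628  132:11976  133:9211  134:17889  135:10072
  136:13174  137:18348  138:18639  139:8735
Giant step factor: 15692^(-140) ≡ 2124 (mod 19391).
Scan 11444·2124^i mod 19391 for i = 0, 1, …:
  i=0: 11444   i=1: 10133   i=2: 17873   i=3: 14065
  i=4: 11920   i=5: 12825   i=6: 15336   i=7: 16175
  i=8: 14239   i=9: 13067     …   i=59: 14822
  i=60: 10335
Match at i=60, j=27: n = 60·140 + 27 = 8427.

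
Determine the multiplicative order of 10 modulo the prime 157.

The order of 10 must divide p − 1 = 156 = 2^2 · 3 · 13.
Divisors: 1, 2, 3, 4, 6, 12, 13, 26, 39, 52, 78, 156.
Check each in increasing order: 10^1 ≡ 10;  10^2 ≡ 100;  10^3 ≡ 58;  10^4 ≡ 109;  10^6 ≡ 67;  10^12 ≡ 93;  10^13 ≡ 145;  10^26 ≡ 144;  10^39 ≡ 156;  10^52 ≡ 12;  10^78 ≡ 1.
Smallest exponent giving 1 is 78.

78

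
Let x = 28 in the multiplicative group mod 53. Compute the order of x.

13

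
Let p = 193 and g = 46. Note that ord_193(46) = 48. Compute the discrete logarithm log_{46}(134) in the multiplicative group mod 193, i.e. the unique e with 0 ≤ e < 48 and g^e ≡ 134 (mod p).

Successive powers of 46 modulo 193:
  46^0=1  46^1=46  46^2=186  46^3=64  46^4=49  46^5=131
  46^6=43  46^7=48  46^8=85  46^9=50  46^10=177  46^11=36
  46^12=112  46^13=134
So 46^13 ≡ 134 (mod 193), giving e = 13.

13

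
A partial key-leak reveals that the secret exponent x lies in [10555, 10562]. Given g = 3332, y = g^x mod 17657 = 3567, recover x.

10562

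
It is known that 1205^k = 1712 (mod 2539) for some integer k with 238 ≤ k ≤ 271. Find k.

Compute 1205^238 mod 2539 = 1757, then multiply by 1205 repeatedly:
  1205^238=1757  1205^239=2198  1205^240=413  1205^241=21  1205^242=2454
  1205^243=1674  1205^244=1204  1205^245=1051  1205^246=2033  1205^247=2169
  1205^248=1014  1205^249=611  1205^250=2484  1205^251=2278  1205^252=331
  1205^253=232  1205^254=270  1205^255=358  1205^256=2299  1205^257=246
  1205^258=1906  1205^259=1474  1205^260=1409  1205^261=1793  1205^262=2415
  1205^263=381  1205^264=2085  1205^265=1354  1205^266=1532  1205^267=207
  1205^268=613  1205^269=2355  1205^270=1712
Found 1712 at exponent 270.

270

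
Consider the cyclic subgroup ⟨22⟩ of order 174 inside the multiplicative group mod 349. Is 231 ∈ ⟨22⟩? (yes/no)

231 ∈ ⟨22⟩ iff 231^174 ≡ 1 (mod 349), since |⟨22⟩| = 174.
231^174 mod 349 = 1.
Since 1 = 1, 231 lies in the subgroup.

yes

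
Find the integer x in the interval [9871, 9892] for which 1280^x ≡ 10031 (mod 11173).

9881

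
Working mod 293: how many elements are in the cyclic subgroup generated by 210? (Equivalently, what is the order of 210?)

73

The order of 210 must divide p − 1 = 292 = 2^2 · 73.
Divisors: 1, 2, 4, 73, 146, 292.
Check each in increasing order: 210^1 ≡ 210;  210^2 ≡ 150;  210^4 ≡ 232;  210^73 ≡ 1.
Smallest exponent giving 1 is 73.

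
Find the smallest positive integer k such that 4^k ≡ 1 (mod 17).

The order of 4 must divide p − 1 = 16 = 2^4.
Divisors: 1, 2, 4, 8, 16.
Check each in increasing order: 4^1 ≡ 4;  4^2 ≡ 16;  4^4 ≡ 1.
Smallest exponent giving 1 is 4.

4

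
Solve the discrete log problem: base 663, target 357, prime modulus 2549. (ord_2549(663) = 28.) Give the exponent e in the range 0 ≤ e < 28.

Successive powers of 663 modulo 2549:
  663^0=1  663^1=663  663^2=1141  663^3=1979  663^4=1891  663^5=2174
  663^6=1177  663^7=357
So 663^7 ≡ 357 (mod 2549), giving e = 7.

7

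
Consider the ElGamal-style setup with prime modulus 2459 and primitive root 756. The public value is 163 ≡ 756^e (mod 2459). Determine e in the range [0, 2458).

1073

Baby-step giant-step with m = ceil(sqrt(2458)) = 50.
Baby table (756^j mod 2459 for j=0..49):
  0:1  1:756  2:1048  3:490  4:1590  5:2048  6:1577  7:2056
  8:248  9:604  10:1709  11:1029  12:880  13:1350  14:115  15:875
  16:29  17:2252  18:884  19:1915  20:1848  21:376  22:1471  23:608
  24:2274  25:303  26:381  27:333  28:930  29:2265  30:876  31:785
  32:841  33:1374  34:1046  35:1437  36:1953  37:1068  38:856  39:419
  40:2012  41:1410  42:1213  43:2280  44:2380  45:1751  46:814  47:634
  48:2258  49:502
Giant step factor: 756^(-50) ≡ 259 (mod 2459).
Scan 163·259^i mod 2459 for i = 0, 1, …:
  i=0: 163   i=1: 414   i=2: 1489   i=3: 2047
  i=4: 1488   i=5: 1788   i=6: 800   i=7: 644
  i=8: 2043   i=9: 452     …   i=20: 572
  i=21: 608
Match at i=21, j=23: e = 21·50 + 23 = 1073.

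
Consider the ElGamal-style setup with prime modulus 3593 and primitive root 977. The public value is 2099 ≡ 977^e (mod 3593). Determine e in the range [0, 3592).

1367

Baby-step giant-step with m = ceil(sqrt(3592)) = 60.
Baby table (977^j mod 3593 for j=0..59):
  0:1  1:977  2:2384  3:904  4:2923  5:2929  6:1605  7:1537
  8:3368  9:2941  10:2550  11:1401  12:3437  13:2087  14:1768  15:2696
  16:323  17:2980  18:1130  19:959  20:2763  21:1108  22:1023  23:617
  24:2778  25:1391  26:853  27:3398  28:3507  29:2210  30:3370  31:1302
  32:132  33:3209  34:2097  35:759  36:1385  37:2177  38:3466  39:1676
  40:2637  41:168  42:2451  43:1689  44:966  45:2416  46:3424  47:165
  48:3113  49:1723  50:1847  51:833  52:1823  53:2536  54:2095  55:2398
  56:210  57:369  58:1213  59:3004
Giant step factor: 977^(-60) ≡ 765 (mod 3593).
Scan 2099·765^i mod 3593 for i = 0, 1, …:
  i=0: 2099   i=1: 3257   i=2: 1656   i=3: 2104
  i=4: 3489   i=5: 3079   i=6: 2020   i=7: 310
  i=8: 12   i=9: 1994     …   i=21: 2466
  i=22: 165
Match at i=22, j=47: e = 22·60 + 47 = 1367.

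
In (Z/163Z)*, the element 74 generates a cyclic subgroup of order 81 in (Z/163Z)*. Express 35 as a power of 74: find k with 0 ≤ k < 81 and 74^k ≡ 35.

55

Baby-step giant-step with m = ceil(sqrt(81)) = 9.
Baby table (74^j mod 163 for j=0..8):
  0:1  1:74  2:97  3:6  4:118  5:93  6:36  7:56
  8:69
Giant step factor: 74^(-9) ≡ 40 (mod 163).
Scan 35·40^i mod 163 for i = 0, 1, …:
  i=0: 35   i=1: 96   i=2: 91   i=3: 54
  i=4: 41   i=5: 10   i=6: 74
Match at i=6, j=1: k = 6·9 + 1 = 55.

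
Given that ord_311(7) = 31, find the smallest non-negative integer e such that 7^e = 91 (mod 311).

Successive powers of 7 modulo 311:
  7^0=1  7^1=7  7^2=49  7^3=32  7^4=224  7^5=13
  7^6=91
So 7^6 ≡ 91 (mod 311), giving e = 6.

6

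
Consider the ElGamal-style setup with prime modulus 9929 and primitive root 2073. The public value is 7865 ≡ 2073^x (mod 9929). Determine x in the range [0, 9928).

3116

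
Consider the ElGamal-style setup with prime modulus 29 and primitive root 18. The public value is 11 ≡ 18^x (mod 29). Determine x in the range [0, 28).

Successive powers of 18 modulo 29:
  18^0=1  18^1=18  18^2=5  18^3=3  18^4=25  18^5=15
  18^6=9  18^7=17  18^8=16  18^9=27  18^10=22  18^11=19
  18^12=23  18^13=8  18^14=28  18^15=11
So 18^15 ≡ 11 (mod 29), giving x = 15.

15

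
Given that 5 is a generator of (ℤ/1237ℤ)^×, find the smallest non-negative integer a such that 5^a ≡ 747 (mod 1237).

10

Successive powers of 5 modulo 1237:
  5^0=1  5^1=5  5^2=25  5^3=125  5^4=625  5^5=651
  5^6=781  5^7=194  5^8=970  5^9=1139  5^10=747
So 5^10 ≡ 747 (mod 1237), giving a = 10.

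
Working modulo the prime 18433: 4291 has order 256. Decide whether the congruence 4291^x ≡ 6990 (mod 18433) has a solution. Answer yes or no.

6990 ∈ ⟨4291⟩ iff 6990^256 ≡ 1 (mod 18433), since |⟨4291⟩| = 256.
6990^256 mod 18433 = 1683.
Since 1683 ≠ 1, 6990 does not lie in the subgroup.

no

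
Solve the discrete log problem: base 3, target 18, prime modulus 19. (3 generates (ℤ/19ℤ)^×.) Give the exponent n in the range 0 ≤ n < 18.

Successive powers of 3 modulo 19:
  3^0=1  3^1=3  3^2=9  3^3=8  3^4=5  3^5=15
  3^6=7  3^7=2  3^8=6  3^9=18
So 3^9 ≡ 18 (mod 19), giving n = 9.

9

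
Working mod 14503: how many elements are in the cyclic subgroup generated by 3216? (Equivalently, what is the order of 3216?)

The order of 3216 must divide p − 1 = 14502 = 2 · 3 · 2417.
Divisors: 1, 2, 3, 6, 2417, 4834, 7251, 14502.
Check each in increasing order: 3216^1 ≡ 3216;  3216^2 ≡ 2017;  3216^3 ≡ 3831;  3216^6 ≡ 14028;  3216^2417 ≡ 14502;  3216^4834 ≡ 1.
Smallest exponent giving 1 is 4834.

4834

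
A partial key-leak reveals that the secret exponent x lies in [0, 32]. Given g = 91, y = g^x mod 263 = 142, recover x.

7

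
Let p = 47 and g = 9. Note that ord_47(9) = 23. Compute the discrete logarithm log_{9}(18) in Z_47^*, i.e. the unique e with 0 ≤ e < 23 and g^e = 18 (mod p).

Successive powers of 9 modulo 47:
  9^0=1  9^1=9  9^2=34  9^3=24  9^4=28  9^5=17
  9^6=12  9^7=14  9^8=32  9^9=6  9^10=7  9^11=16
  9^12=3  9^13=27  9^14=8  9^15=25  9^16=37  9^17=4
  9^18=36  9^19=42  9^20=2  9^21=18
So 9^21 ≡ 18 (mod 47), giving e = 21.

21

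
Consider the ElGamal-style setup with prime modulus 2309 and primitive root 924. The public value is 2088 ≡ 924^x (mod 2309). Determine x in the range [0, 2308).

Baby-step giant-step with m = ceil(sqrt(2308)) = 49.
Baby table (924^j mod 2309 for j=0..48):
  0:1  1:924  2:1755  3:702  4:2128  5:1313  6:987  7:2242
  8:435  9:174  10:1455  11:582  12:2080  13:832  14:2180  15:872
  16:2196  17:1802  18:259  19:1489  20:1981  21:1716  22:1610  23:644
  24:1643  25:1119  26:1833  27:1195  28:478  29:653  30:723  31:751
  32:1224  33:1875  34:750  35:300  36:120  37:48  38:481  39:1116
  40:1370  41:548  42:681  43:1196  44:1402  45:99  46:1425  47:570
  48:228
Giant step factor: 924^(-49) ≡ 238 (mod 2309).
Scan 2088·238^i mod 2309 for i = 0, 1, …:
  i=0: 2088   i=1: 509   i=2: 1074   i=3: 1622
  i=4: 433   i=5: 1458   i=6: 654   i=7: 949
  i=8: 1889   i=9: 1636     …   i=43: 1398
  i=44: 228
Match at i=44, j=48: x = 44·49 + 48 = 2204.

2204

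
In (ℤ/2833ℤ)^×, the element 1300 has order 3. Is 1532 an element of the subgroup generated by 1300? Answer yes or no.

⟨1300⟩ has order 3; its elements mod 2833 are {1, 1300, 1532}.
1532 is in this set.

yes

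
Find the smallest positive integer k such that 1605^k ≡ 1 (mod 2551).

The order of 1605 must divide p − 1 = 2550 = 2 · 3 · 5^2 · 17.
Divisors: 1, 2, 3, 5, 6, 10, 15, 17, 25, 30, 34, 50, 51, 75, 85, 102, 150, 170, 255, 425, 510, 850, 1275, 2550.
Check each in increasing order: 1605^1 ≡ 1605;  1605^2 ≡ 2066;  1605^3 ≡ 2181;  1605^5 ≡ 880;  1605^6 ≡ 1697;  1605^10 ≡ 1447;  1605^15 ≡ 411;  1605^17 ≡ 2194;  1605^25 ≡ 334;  1605^30 ≡ 555;  1605^34 ≡ 2450;  1605^50 ≡ 1863;  1605^51 ≡ 343;  1605^75 ≡ 2349;  1605^85 ≡ 1071;  1605^102 ≡ 303;  1605^150 ≡ 2539;  1605^170 ≡ 1642;  1605^255 ≡ 943;  1605^425 ≡ 2500;  1605^510 ≡ 1501;  1605^850 ≡ 50;  1605^1275 ≡ 1.
Smallest exponent giving 1 is 1275.

1275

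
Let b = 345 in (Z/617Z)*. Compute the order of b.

616

The order of 345 must divide p − 1 = 616 = 2^3 · 7 · 11.
Divisors: 1, 2, 4, 7, 8, 11, 14, 22, 28, 44, 56, 77, 88, 154, 308, 616.
Check each in increasing order: 345^1 ≡ 345;  345^2 ≡ 561;  345^4 ≡ 51;  345^7 ≡ 29;  345^8 ≡ 133;  345^11 ≡ 245;  345^14 ≡ 224;  345^22 ≡ 176;  345^28 ≡ 199;  345^44 ≡ 126;  345^56 ≡ 113;  345^77 ≡ 435;  345^88 ≡ 451;  345^154 ≡ 423;  345^308 ≡ 616;  345^616 ≡ 1.
Smallest exponent giving 1 is 616.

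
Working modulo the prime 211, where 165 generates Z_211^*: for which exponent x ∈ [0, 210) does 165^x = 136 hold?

Baby-step giant-step with m = ceil(sqrt(210)) = 15.
Baby table (165^j mod 211 for j=0..14):
  0:1  1:165  2:6  3:146  4:36  5:32  6:5  7:192
  8:30  9:97  10:180  11:160  12:25  13:116  14:150
Giant step factor: 165^(-15) ≡ 67 (mod 211).
Scan 136·67^i mod 211 for i = 0, 1, …:
  i=0: 136   i=1: 39   i=2: 81   i=3: 152
  i=4: 56   i=5: 165
Match at i=5, j=1: x = 5·15 + 1 = 76.

76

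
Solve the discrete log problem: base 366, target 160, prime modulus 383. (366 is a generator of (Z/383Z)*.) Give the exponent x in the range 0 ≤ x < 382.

341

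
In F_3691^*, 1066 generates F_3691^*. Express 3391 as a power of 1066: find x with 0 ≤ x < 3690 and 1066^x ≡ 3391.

2156

Baby-step giant-step with m = ceil(sqrt(3690)) = 61.
Baby table (1066^j mod 3691 for j=0..60):
  0:1  1:1066  2:3219  3:2515  4:1324  5:1422  6:2542  7:578
  8:3442  9:318  10:3107  11:1235  12:2514  13:258  14:1894  15:27
  16:2945  17:2020  18:1467  19:2529  20:1484  21:2196  22:842  23:659
  24:1204  25:2687  26:126  27:1440  28:3275  29:3155  30:729  31:2004
  32:2866  33:2699  34:1845  35:3158  36:236  37:588  38:3029  39:2980
  40:2420  41:3402  42:1970  43:3532  44:292  45:1228  46:2434  47:3562
  48:2744  49:1832  50:373  51:2681  52:1112  53:581  54:2949  55:2593
  56:3270  57:1516  58:3089  59:502  60:3628
Giant step factor: 1066^(-61) ≡ 2312 (mod 3691).
Scan 3391·2312^i mod 3691 for i = 0, 1, …:
  i=0: 3391   i=1: 308   i=2: 3424   i=3: 2784
  i=4: 3195   i=5: 1149   i=6: 2659   i=7: 2093
  i=8: 115   i=9: 128     …   i=34: 2319
  i=35: 2196
Match at i=35, j=21: x = 35·61 + 21 = 2156.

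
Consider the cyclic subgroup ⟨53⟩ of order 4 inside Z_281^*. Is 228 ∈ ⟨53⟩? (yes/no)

⟨53⟩ has order 4; its elements mod 281 are {1, 53, 228, 280}.
228 is in this set.

yes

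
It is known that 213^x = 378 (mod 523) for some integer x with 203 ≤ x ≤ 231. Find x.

210

Compute 213^203 mod 523 = 504, then multiply by 213 repeatedly:
  213^203=504  213^204=137  213^205=416  213^206=221  213^207=3
  213^208=116  213^209=127  213^210=378
Found 378 at exponent 210.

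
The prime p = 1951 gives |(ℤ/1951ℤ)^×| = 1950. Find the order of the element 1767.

The order of 1767 must divide p − 1 = 1950 = 2 · 3 · 5^2 · 13.
Divisors: 1, 2, 3, 5, 6, 10, 13, 15, 25, 26, 30, 39, 50, 65, 75, 78, 130, 150, 195, 325, 390, 650, 975, 1950.
Check each in increasing order: 1767^1 ≡ 1767;  1767^2 ≡ 689;  1767^3 ≡ 39;  1767^5 ≡ 1508;  1767^6 ≡ 1521;  1767^10 ≡ 1149;  1767^13 ≡ 1889;  1767^15 ≡ 204;  1767^25 ≡ 276;  1767^26 ≡ 1893;  1767^30 ≡ 645;  1767^39 ≡ 1645;  1767^50 ≡ 87;  1767^65 ≡ 189;  1767^75 ≡ 600;  1767^78 ≡ 1939;  1767^130 ≡ 603;  1767^150 ≡ 1016;  1767^195 ≡ 809;  1767^325 ≡ 77;  1767^390 ≡ 896;  1767^650 ≡ 76;  1767^975 ≡ 1950;  1767^1950 ≡ 1.
Smallest exponent giving 1 is 1950.

1950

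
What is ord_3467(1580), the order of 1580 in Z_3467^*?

3466

The order of 1580 must divide p − 1 = 3466 = 2 · 1733.
Divisors: 1, 2, 1733, 3466.
Check each in increasing order: 1580^1 ≡ 1580;  1580^2 ≡ 160;  1580^1733 ≡ 3466;  1580^3466 ≡ 1.
Smallest exponent giving 1 is 3466.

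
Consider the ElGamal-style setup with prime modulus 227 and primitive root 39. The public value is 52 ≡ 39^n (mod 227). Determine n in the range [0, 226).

159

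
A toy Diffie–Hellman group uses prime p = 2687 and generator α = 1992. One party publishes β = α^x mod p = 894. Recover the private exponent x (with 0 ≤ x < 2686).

1618

Baby-step giant-step with m = ceil(sqrt(2686)) = 52.
Baby table (1992^j mod 2687 for j=0..51):
  0:1  1:1992  2:2052  3:657  4:175  5:1977  6:1729  7:2121
  8:1068  9:2039  10:1631  11:369  12:1497  13:2141  14:603  15:87
  16:1336  17:1182  18:732  19:1790  20:31  21:2638  22:1811  23:1558
  24:51  25:2173  26:2546  27:1263  28:864  29:1408  30:2195  31:691
  32:728  33:1883  34:2571  35:10  36:1111  37:1711  38:1196  39:1750
  40:961  41:1168  42:2401  43:2619  44:1581  45:188  46:1003  47:1535
  48:2601  49:656  50:870  51:2612
Giant step factor: 1992^(-52) ≡ 1727 (mod 2687).
Scan 894·1727^i mod 2687 for i = 0, 1, …:
  i=0: 894   i=1: 1600   i=2: 964   i=3: 1575
  i=4: 781   i=5: 2600   i=6: 223   i=7: 880
  i=8: 1605   i=9: 1538     …   i=30: 2145
  i=31: 1729
Match at i=31, j=6: x = 31·52 + 6 = 1618.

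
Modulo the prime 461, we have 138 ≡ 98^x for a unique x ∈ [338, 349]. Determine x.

Compute 98^338 mod 461 = 120, then multiply by 98 repeatedly:
  98^338=120  98^339=235  98^340=441  98^341=345  98^342=157
  98^343=173  98^344=358  98^345=48  98^346=94  98^347=453
  98^348=138
Found 138 at exponent 348.

348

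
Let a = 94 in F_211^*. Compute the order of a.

42

The order of 94 must divide p − 1 = 210 = 2 · 3 · 5 · 7.
Divisors: 1, 2, 3, 5, 6, 7, 10, 14, 15, 21, 30, 35, 42, 70, 105, 210.
Check each in increasing order: 94^1 ≡ 94;  94^2 ≡ 185;  94^3 ≡ 88;  94^5 ≡ 33;  94^6 ≡ 148;  94^7 ≡ 197;  94^10 ≡ 34;  94^14 ≡ 196;  94^15 ≡ 67;  94^21 ≡ 210;  94^30 ≡ 58;  94^35 ≡ 15;  94^42 ≡ 1.
Smallest exponent giving 1 is 42.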